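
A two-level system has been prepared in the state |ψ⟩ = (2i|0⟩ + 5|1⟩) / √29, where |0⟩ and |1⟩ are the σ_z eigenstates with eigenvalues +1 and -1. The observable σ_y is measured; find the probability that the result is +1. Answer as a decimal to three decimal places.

0.155

|+y⟩ = (|0⟩ + i|1⟩)/√2, so ⟨+y|ψ⟩ = (-3i) / (√2·√29).
P = |-3i|² / 58 = 9/58.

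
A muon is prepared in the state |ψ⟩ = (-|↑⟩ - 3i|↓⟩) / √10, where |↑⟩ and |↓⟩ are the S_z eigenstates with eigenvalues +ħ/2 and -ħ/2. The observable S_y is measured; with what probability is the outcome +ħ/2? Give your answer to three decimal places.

|+y⟩ = (|↑⟩ + i|↓⟩)/√2, so ⟨+y|ψ⟩ = (-4) / (√2·√10).
P = |-4|² / 20 = 16/20.

0.800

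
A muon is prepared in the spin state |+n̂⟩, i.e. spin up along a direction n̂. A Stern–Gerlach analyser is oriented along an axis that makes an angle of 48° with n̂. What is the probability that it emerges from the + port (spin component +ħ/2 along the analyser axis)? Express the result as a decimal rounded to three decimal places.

0.835

For spin-½, the probability of finding spin-up along an axis at angle θ to the initial spin direction is cos²(θ/2); spin-down is sin²(θ/2).
θ = 48°, so P = cos²(24°) ≈ 0.835.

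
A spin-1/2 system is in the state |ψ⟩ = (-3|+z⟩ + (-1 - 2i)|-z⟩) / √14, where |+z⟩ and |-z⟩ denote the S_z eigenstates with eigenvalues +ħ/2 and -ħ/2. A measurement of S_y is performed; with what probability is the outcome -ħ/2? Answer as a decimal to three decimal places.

0.071

|-y⟩ = (|+z⟩ - i|-z⟩)/√2, so ⟨-y|ψ⟩ = (-1 - i) / (√2·√14).
P = |-1 - i|² / 28 = 2/28.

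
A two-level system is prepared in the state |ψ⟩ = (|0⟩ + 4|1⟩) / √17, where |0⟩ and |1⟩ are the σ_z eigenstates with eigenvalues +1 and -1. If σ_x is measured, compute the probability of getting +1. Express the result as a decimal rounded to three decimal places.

0.735

|+x⟩ = (|0⟩ + |1⟩)/√2, so ⟨+x|ψ⟩ = (5) / (√2·√17).
P = |5|² / 34 = 25/34.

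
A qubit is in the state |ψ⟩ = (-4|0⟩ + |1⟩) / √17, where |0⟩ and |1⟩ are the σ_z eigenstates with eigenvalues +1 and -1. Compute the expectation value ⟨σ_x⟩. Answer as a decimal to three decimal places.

⟨σ_x⟩ = 2 Re(a* b)/(|a|²+|b|²) with a = -4, b = 1.
a* b = -4, so ⟨σ_x⟩ = -8/17.

-0.471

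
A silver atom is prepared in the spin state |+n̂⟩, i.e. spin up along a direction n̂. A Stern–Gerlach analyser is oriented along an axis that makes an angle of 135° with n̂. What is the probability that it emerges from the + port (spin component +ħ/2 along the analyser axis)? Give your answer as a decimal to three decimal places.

For spin-½, the probability of finding spin-up along an axis at angle θ to the initial spin direction is cos²(θ/2); spin-down is sin²(θ/2).
θ = 135°, so P = cos²(67.5°) ≈ 0.146.

0.146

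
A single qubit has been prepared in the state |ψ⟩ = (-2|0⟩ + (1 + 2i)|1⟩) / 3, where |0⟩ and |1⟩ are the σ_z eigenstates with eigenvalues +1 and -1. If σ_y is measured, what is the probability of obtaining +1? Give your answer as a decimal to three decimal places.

|+y⟩ = (|0⟩ + i|1⟩)/√2, so ⟨+y|ψ⟩ = (-i) / (√2·3).
P = |-i|² / 18 = 1/18.

0.056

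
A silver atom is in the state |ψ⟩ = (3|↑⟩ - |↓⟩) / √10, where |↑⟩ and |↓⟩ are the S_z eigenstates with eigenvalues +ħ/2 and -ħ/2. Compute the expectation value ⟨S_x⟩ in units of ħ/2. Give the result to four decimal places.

-0.6000

⟨σ_x⟩ = 2 Re(a* b)/(|a|²+|b|²) with a = 3, b = -1.
a* b = -3, so ⟨σ_x⟩ = -6/10.
⟨S_x⟩ = (ħ/2)·⟨σ_x⟩.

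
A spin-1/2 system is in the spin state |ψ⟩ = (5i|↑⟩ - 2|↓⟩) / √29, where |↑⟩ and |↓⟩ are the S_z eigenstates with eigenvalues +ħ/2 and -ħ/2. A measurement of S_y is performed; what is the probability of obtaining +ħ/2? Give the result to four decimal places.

0.8448

|+y⟩ = (|↑⟩ + i|↓⟩)/√2, so ⟨+y|ψ⟩ = (7i) / (√2·√29).
P = |7i|² / 58 = 49/58.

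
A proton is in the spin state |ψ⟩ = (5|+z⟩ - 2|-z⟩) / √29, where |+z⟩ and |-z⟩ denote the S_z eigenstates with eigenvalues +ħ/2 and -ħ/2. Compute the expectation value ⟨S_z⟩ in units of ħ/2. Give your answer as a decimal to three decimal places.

⟨σ_z⟩ = |a|² - |b|² divided by |a|²+|b|², with a, b the |+z⟩, |-z⟩ amplitudes.
= (25 - 4)/29 = 21/29.
⟨S_z⟩ = (ħ/2)·⟨σ_z⟩.

0.724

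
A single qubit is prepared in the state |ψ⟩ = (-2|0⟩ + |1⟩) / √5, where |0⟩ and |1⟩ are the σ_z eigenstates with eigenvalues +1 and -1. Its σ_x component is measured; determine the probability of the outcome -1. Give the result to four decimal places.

|-x⟩ = (|0⟩ - |1⟩)/√2, so ⟨-x|ψ⟩ = (-3) / (√2·√5).
P = |-3|² / 10 = 9/10.

0.9000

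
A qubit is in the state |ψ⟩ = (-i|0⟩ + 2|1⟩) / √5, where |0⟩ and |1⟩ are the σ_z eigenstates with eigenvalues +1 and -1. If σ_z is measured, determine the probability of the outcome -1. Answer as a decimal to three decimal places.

The -1 outcome corresponds to |1⟩. Its amplitude in |ψ⟩ is 2/√5.
P = |2|² / 5 = 4/5.

0.800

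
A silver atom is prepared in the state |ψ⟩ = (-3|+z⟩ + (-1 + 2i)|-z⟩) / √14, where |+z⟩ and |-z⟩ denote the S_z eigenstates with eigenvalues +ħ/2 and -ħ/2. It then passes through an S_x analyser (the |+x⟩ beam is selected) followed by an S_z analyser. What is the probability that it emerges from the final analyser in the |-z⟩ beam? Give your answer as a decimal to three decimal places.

0.357

First analyser (S_x): P(|+x⟩) = |⟨+x|ψ⟩|² = 20/28.
After stage 1 the state is |+x⟩; P(|-z⟩) = |⟨-z|+x⟩|² = 1/2.
Joint probability = 20/28 × 1/2 = 0.357.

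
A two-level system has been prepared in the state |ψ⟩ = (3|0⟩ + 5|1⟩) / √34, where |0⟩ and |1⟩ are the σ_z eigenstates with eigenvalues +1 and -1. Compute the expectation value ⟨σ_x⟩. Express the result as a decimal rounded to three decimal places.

⟨σ_x⟩ = 2 Re(a* b)/(|a|²+|b|²) with a = 3, b = 5.
a* b = 15, so ⟨σ_x⟩ = 30/34.

0.882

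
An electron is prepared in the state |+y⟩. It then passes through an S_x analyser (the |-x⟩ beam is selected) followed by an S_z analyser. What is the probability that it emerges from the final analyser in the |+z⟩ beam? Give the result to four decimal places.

0.2500

First analyser (S_x): from |+y⟩, P(|-x⟩) = 1/2.
After stage 1 the state is |-x⟩; P(|+z⟩) = |⟨+z|-x⟩|² = 1/2.
Joint probability = 1/2 × 1/2 = 0.2500.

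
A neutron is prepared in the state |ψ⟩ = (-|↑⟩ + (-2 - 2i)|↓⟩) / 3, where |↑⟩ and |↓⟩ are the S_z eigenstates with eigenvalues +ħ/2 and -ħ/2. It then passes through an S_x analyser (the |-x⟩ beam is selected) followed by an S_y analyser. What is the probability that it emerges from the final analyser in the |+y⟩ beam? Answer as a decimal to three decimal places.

0.139

First analyser (S_x): P(|-x⟩) = |⟨-x|ψ⟩|² = 5/18.
After stage 1 the state is |-x⟩; P(|+y⟩) = |⟨+y|-x⟩|² = 1/2.
Joint probability = 5/18 × 1/2 = 0.139.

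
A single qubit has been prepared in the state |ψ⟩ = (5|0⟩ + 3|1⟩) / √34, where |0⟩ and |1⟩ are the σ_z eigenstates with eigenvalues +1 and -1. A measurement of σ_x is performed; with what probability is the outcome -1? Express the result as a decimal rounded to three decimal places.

|-x⟩ = (|0⟩ - |1⟩)/√2, so ⟨-x|ψ⟩ = (2) / (√2·√34).
P = |2|² / 68 = 4/68.

0.059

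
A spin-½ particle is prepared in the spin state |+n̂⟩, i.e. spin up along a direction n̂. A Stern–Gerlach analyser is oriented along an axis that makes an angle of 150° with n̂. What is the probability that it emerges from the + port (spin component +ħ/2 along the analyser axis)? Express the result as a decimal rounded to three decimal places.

0.067

For spin-½, the probability of finding spin-up along an axis at angle θ to the initial spin direction is cos²(θ/2); spin-down is sin²(θ/2).
θ = 150°, so P = cos²(75°) ≈ 0.067.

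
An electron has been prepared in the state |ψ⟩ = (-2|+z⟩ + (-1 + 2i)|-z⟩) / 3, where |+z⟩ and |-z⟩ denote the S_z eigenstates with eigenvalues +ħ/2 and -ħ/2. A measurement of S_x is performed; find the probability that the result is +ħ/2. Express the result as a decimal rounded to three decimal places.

|+x⟩ = (|+z⟩ + |-z⟩)/√2, so ⟨+x|ψ⟩ = (-3 + 2i) / (√2·3).
P = |-3 + 2i|² / 18 = 13/18.

0.722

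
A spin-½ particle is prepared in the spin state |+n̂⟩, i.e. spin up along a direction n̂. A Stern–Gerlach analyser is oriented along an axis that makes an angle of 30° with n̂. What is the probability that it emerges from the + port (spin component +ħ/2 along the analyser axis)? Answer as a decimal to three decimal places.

For spin-½, the probability of finding spin-up along an axis at angle θ to the initial spin direction is cos²(θ/2); spin-down is sin²(θ/2).
θ = 30°, so P = cos²(15°) ≈ 0.933.

0.933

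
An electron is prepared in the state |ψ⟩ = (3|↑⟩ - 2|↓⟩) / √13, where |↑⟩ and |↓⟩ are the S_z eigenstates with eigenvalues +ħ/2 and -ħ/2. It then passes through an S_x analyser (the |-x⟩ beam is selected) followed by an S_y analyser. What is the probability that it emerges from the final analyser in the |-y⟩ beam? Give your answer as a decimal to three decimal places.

First analyser (S_x): P(|-x⟩) = |⟨-x|ψ⟩|² = 25/26.
After stage 1 the state is |-x⟩; P(|-y⟩) = |⟨-y|-x⟩|² = 1/2.
Joint probability = 25/26 × 1/2 = 0.481.

0.481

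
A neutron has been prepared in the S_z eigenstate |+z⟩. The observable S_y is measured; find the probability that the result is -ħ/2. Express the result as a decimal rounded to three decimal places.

In the S_z basis, |+z⟩ = |+z⟩ and |-y⟩ = (|+z⟩ - i|-z⟩)/√2.
|⟨-y|+z⟩|² = 1/2.

0.500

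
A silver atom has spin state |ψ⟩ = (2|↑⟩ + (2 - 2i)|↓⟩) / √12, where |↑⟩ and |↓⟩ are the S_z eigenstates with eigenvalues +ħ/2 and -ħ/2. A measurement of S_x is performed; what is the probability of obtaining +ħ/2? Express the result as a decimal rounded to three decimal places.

0.833

|+x⟩ = (|↑⟩ + |↓⟩)/√2, so ⟨+x|ψ⟩ = (4 - 2i) / (√2·√12).
P = |4 - 2i|² / 24 = 20/24.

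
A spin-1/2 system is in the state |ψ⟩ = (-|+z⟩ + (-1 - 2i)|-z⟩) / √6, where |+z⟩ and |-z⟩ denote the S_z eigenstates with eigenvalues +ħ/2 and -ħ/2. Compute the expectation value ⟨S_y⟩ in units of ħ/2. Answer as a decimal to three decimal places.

⟨σ_y⟩ = 2 Im(a* b)/(|a|²+|b|²) with a = -1, b = (-1 - 2i).
a* b = (1 + 2i), so ⟨σ_y⟩ = 4/6.
⟨S_y⟩ = (ħ/2)·⟨σ_y⟩.

0.667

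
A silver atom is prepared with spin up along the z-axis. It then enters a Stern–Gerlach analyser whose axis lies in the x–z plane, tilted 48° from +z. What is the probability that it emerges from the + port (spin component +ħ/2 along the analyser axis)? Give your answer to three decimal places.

0.835

For spin-½, the probability of finding spin-up along an axis at angle θ to the initial spin direction is cos²(θ/2); spin-down is sin²(θ/2).
θ = 48°, so P = cos²(24°) ≈ 0.835.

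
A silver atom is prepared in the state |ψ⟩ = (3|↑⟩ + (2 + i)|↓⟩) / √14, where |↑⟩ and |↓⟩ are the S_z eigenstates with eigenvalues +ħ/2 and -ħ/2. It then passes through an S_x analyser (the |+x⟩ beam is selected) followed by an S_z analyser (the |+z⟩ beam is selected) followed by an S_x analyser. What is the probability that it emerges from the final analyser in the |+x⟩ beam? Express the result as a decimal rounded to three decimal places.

First analyser (S_x): P(|+x⟩) = |⟨+x|ψ⟩|² = 26/28.
After stage 1 the state is |+x⟩; P(|+z⟩) = |⟨+z|+x⟩|² = 1/2.
After stage 2 the state is |+z⟩; P(|+x⟩) = |⟨+x|+z⟩|² = 1/2.
Joint probability = 26/28 × 1/2 × 1/2 = 0.232.

0.232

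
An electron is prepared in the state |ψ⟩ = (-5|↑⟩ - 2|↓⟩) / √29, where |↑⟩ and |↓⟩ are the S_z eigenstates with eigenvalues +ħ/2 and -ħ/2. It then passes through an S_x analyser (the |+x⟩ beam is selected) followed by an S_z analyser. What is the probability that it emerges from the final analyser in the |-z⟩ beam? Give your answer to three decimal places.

0.422

First analyser (S_x): P(|+x⟩) = |⟨+x|ψ⟩|² = 49/58.
After stage 1 the state is |+x⟩; P(|-z⟩) = |⟨-z|+x⟩|² = 1/2.
Joint probability = 49/58 × 1/2 = 0.422.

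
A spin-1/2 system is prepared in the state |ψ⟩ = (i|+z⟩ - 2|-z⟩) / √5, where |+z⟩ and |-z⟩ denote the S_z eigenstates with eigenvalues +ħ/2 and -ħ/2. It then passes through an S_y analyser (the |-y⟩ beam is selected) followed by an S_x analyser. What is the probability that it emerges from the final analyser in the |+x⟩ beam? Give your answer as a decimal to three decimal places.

0.050

First analyser (S_y): P(|-y⟩) = |⟨-y|ψ⟩|² = 1/10.
After stage 1 the state is |-y⟩; P(|+x⟩) = |⟨+x|-y⟩|² = 1/2.
Joint probability = 1/10 × 1/2 = 0.050.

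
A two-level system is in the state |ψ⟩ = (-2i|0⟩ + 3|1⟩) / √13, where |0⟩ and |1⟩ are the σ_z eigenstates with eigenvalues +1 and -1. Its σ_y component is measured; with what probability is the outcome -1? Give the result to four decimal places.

0.0385

|-y⟩ = (|0⟩ - i|1⟩)/√2, so ⟨-y|ψ⟩ = (i) / (√2·√13).
P = |i|² / 26 = 1/26.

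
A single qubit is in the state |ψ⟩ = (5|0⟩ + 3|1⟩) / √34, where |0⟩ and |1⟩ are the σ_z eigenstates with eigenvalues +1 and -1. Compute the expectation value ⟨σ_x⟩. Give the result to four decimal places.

0.8824

⟨σ_x⟩ = 2 Re(a* b)/(|a|²+|b|²) with a = 5, b = 3.
a* b = 15, so ⟨σ_x⟩ = 30/34.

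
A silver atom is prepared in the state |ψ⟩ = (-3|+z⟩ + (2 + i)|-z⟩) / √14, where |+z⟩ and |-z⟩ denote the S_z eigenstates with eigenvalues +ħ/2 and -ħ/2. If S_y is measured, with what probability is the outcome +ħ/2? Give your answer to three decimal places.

0.286

|+y⟩ = (|+z⟩ + i|-z⟩)/√2, so ⟨+y|ψ⟩ = (-2 - 2i) / (√2·√14).
P = |-2 - 2i|² / 28 = 8/28.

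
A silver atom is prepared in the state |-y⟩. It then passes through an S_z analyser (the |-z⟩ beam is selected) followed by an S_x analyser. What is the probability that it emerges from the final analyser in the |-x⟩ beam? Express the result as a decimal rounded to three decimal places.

First analyser (S_z): from |-y⟩, P(|-z⟩) = 1/2.
After stage 1 the state is |-z⟩; P(|-x⟩) = |⟨-x|-z⟩|² = 1/2.
Joint probability = 1/2 × 1/2 = 0.250.

0.250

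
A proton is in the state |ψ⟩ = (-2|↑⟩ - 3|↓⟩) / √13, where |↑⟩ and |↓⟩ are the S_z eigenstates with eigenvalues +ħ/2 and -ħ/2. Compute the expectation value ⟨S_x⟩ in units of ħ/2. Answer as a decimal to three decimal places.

⟨σ_x⟩ = 2 Re(a* b)/(|a|²+|b|²) with a = -2, b = -3.
a* b = 6, so ⟨σ_x⟩ = 12/13.
⟨S_x⟩ = (ħ/2)·⟨σ_x⟩.

0.923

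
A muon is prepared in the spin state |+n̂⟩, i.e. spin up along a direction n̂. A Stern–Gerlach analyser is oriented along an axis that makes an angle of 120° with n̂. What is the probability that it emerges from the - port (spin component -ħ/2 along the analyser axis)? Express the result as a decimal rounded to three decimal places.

0.750

For spin-½, the probability of finding spin-up along an axis at angle θ to the initial spin direction is cos²(θ/2); spin-down is sin²(θ/2).
θ = 120°, so P = sin²(60°) ≈ 0.750.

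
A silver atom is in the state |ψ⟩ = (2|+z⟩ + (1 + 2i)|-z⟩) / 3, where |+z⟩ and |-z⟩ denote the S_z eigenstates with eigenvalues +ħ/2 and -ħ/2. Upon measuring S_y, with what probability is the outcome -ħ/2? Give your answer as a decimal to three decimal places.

|-y⟩ = (|+z⟩ - i|-z⟩)/√2, so ⟨-y|ψ⟩ = (i) / (√2·3).
P = |i|² / 18 = 1/18.

0.056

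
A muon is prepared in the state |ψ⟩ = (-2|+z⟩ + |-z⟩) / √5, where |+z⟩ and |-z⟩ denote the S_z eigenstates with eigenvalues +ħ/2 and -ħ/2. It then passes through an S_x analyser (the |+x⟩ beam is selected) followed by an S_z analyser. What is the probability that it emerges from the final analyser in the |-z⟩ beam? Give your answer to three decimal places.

0.050

First analyser (S_x): P(|+x⟩) = |⟨+x|ψ⟩|² = 1/10.
After stage 1 the state is |+x⟩; P(|-z⟩) = |⟨-z|+x⟩|² = 1/2.
Joint probability = 1/10 × 1/2 = 0.050.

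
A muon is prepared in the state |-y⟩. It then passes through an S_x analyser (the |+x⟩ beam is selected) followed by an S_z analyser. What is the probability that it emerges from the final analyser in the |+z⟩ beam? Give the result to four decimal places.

0.2500

First analyser (S_x): from |-y⟩, P(|+x⟩) = 1/2.
After stage 1 the state is |+x⟩; P(|+z⟩) = |⟨+z|+x⟩|² = 1/2.
Joint probability = 1/2 × 1/2 = 0.2500.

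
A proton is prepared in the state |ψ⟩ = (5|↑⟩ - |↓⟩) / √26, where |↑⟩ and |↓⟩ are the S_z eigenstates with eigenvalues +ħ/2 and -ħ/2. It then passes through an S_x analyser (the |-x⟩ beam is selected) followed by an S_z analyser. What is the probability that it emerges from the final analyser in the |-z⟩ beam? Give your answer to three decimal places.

First analyser (S_x): P(|-x⟩) = |⟨-x|ψ⟩|² = 36/52.
After stage 1 the state is |-x⟩; P(|-z⟩) = |⟨-z|-x⟩|² = 1/2.
Joint probability = 36/52 × 1/2 = 0.346.

0.346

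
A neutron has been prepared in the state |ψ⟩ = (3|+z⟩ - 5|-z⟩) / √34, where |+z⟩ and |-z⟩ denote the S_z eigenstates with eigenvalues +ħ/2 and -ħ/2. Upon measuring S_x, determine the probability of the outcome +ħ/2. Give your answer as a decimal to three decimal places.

0.059

|+x⟩ = (|+z⟩ + |-z⟩)/√2, so ⟨+x|ψ⟩ = (-2) / (√2·√34).
P = |-2|² / 68 = 4/68.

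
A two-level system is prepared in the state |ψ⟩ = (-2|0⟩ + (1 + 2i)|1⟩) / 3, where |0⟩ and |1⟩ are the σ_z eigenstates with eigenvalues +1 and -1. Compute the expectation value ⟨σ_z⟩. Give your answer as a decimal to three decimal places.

⟨σ_z⟩ = |a|² - |b|² divided by |a|²+|b|², with a, b the |0⟩, |1⟩ amplitudes.
= (4 - 5)/9 = -1/9.

-0.111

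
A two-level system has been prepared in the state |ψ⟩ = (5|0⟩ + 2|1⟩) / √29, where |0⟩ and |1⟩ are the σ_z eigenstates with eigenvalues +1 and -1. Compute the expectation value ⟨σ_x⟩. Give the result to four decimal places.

0.6897

⟨σ_x⟩ = 2 Re(a* b)/(|a|²+|b|²) with a = 5, b = 2.
a* b = 10, so ⟨σ_x⟩ = 20/29.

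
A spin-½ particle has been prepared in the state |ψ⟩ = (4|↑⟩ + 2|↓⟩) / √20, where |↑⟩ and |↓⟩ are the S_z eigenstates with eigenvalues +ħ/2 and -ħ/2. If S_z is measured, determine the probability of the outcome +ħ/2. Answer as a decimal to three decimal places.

The +ħ/2 outcome corresponds to |↑⟩. Its amplitude in |ψ⟩ is 4/√20.
P = |4|² / 20 = 16/20.

0.800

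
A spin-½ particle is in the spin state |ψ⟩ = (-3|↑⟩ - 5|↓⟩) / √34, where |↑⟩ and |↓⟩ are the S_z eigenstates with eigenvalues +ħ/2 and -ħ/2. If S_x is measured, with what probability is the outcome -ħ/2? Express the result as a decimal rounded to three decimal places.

|-x⟩ = (|↑⟩ - |↓⟩)/√2, so ⟨-x|ψ⟩ = (2) / (√2·√34).
P = |2|² / 68 = 4/68.

0.059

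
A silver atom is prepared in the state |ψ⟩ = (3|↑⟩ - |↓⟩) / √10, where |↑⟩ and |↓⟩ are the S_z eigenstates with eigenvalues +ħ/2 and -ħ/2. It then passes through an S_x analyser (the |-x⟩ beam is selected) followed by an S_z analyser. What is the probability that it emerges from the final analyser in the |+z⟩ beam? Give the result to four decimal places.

First analyser (S_x): P(|-x⟩) = |⟨-x|ψ⟩|² = 16/20.
After stage 1 the state is |-x⟩; P(|+z⟩) = |⟨+z|-x⟩|² = 1/2.
Joint probability = 16/20 × 1/2 = 0.4000.

0.4000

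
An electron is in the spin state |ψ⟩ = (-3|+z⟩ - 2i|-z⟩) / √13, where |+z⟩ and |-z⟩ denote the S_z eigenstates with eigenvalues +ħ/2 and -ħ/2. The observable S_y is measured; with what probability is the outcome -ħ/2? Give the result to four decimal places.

0.0385

|-y⟩ = (|+z⟩ - i|-z⟩)/√2, so ⟨-y|ψ⟩ = (-1) / (√2·√13).
P = |-1|² / 26 = 1/26.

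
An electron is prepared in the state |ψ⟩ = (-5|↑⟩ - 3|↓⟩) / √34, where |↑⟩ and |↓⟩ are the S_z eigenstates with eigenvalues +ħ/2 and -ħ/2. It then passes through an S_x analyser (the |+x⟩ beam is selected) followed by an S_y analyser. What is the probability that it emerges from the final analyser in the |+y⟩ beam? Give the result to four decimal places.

First analyser (S_x): P(|+x⟩) = |⟨+x|ψ⟩|² = 64/68.
After stage 1 the state is |+x⟩; P(|+y⟩) = |⟨+y|+x⟩|² = 1/2.
Joint probability = 64/68 × 1/2 = 0.4706.

0.4706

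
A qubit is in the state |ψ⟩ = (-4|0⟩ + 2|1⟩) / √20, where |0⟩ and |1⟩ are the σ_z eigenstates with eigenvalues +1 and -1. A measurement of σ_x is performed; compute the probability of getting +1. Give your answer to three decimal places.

|+x⟩ = (|0⟩ + |1⟩)/√2, so ⟨+x|ψ⟩ = (-2) / (√2·√20).
P = |-2|² / 40 = 4/40.

0.100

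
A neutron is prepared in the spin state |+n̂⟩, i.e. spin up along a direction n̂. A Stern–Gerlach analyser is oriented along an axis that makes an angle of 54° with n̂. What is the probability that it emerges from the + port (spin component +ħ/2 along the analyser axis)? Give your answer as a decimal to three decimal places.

For spin-½, the probability of finding spin-up along an axis at angle θ to the initial spin direction is cos²(θ/2); spin-down is sin²(θ/2).
θ = 54°, so P = cos²(27°) ≈ 0.794.

0.794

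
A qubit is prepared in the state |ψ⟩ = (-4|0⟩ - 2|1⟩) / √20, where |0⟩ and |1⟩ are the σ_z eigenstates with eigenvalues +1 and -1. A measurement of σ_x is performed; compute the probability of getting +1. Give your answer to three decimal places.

0.900

|+x⟩ = (|0⟩ + |1⟩)/√2, so ⟨+x|ψ⟩ = (-6) / (√2·√20).
P = |-6|² / 40 = 36/40.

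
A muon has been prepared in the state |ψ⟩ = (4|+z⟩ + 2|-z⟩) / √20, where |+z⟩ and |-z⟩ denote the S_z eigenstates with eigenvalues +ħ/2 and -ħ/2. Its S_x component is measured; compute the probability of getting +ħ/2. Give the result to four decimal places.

|+x⟩ = (|+z⟩ + |-z⟩)/√2, so ⟨+x|ψ⟩ = (6) / (√2·√20).
P = |6|² / 40 = 36/40.

0.9000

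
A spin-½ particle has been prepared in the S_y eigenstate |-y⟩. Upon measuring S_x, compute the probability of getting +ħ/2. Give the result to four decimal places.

In the S_z basis, |-y⟩ = (|↑⟩ - i|↓⟩)/√2 and |+x⟩ = (|↑⟩ + |↓⟩)/√2.
|⟨+x|-y⟩|² = 1/2.

0.5000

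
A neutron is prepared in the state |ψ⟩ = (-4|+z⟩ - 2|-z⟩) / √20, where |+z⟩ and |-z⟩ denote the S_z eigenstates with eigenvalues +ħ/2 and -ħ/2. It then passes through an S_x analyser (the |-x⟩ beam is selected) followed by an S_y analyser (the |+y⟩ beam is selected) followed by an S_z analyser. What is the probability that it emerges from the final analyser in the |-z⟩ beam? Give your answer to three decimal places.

0.025

First analyser (S_x): P(|-x⟩) = |⟨-x|ψ⟩|² = 4/40.
After stage 1 the state is |-x⟩; P(|+y⟩) = |⟨+y|-x⟩|² = 1/2.
After stage 2 the state is |+y⟩; P(|-z⟩) = |⟨-z|+y⟩|² = 1/2.
Joint probability = 4/40 × 1/2 × 1/2 = 0.025.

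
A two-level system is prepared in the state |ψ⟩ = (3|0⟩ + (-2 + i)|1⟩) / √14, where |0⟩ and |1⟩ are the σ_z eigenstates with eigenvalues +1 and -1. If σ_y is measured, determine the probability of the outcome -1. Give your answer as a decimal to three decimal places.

0.286

|-y⟩ = (|0⟩ - i|1⟩)/√2, so ⟨-y|ψ⟩ = (2 - 2i) / (√2·√14).
P = |2 - 2i|² / 28 = 8/28.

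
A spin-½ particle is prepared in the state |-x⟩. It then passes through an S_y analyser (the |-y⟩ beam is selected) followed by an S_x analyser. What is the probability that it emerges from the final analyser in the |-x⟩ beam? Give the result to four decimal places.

0.2500

First analyser (S_y): from |-x⟩, P(|-y⟩) = 1/2.
After stage 1 the state is |-y⟩; P(|-x⟩) = |⟨-x|-y⟩|² = 1/2.
Joint probability = 1/2 × 1/2 = 0.2500.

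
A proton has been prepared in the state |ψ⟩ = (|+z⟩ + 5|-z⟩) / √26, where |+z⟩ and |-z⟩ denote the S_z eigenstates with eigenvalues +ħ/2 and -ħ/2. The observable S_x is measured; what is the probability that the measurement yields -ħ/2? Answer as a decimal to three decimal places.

|-x⟩ = (|+z⟩ - |-z⟩)/√2, so ⟨-x|ψ⟩ = (-4) / (√2·√26).
P = |-4|² / 52 = 16/52.

0.308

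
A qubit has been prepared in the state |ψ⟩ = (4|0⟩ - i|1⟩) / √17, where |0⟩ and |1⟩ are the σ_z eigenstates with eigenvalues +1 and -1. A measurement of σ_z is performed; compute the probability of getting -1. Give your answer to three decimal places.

0.059

The -1 outcome corresponds to |1⟩. Its amplitude in |ψ⟩ is -i/√17.
P = |-i|² / 17 = 1/17.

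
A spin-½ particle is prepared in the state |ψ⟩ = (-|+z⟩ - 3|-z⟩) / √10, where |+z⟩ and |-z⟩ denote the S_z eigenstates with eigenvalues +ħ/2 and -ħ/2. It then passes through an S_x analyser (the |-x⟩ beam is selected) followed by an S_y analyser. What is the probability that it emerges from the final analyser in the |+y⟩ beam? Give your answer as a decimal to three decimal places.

0.100

First analyser (S_x): P(|-x⟩) = |⟨-x|ψ⟩|² = 4/20.
After stage 1 the state is |-x⟩; P(|+y⟩) = |⟨+y|-x⟩|² = 1/2.
Joint probability = 4/20 × 1/2 = 0.100.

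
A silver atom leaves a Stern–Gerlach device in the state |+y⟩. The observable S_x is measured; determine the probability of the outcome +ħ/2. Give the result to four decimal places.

0.5000

In the S_z basis, |+y⟩ = (|↑⟩ + i|↓⟩)/√2 and |+x⟩ = (|↑⟩ + |↓⟩)/√2.
|⟨+x|+y⟩|² = 1/2.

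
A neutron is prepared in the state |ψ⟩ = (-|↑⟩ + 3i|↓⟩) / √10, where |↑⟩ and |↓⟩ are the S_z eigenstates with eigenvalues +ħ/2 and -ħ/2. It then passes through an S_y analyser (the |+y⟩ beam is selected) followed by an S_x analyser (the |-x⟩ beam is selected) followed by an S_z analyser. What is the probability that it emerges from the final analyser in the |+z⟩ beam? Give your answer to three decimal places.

0.050

First analyser (S_y): P(|+y⟩) = |⟨+y|ψ⟩|² = 4/20.
After stage 1 the state is |+y⟩; P(|-x⟩) = |⟨-x|+y⟩|² = 1/2.
After stage 2 the state is |-x⟩; P(|+z⟩) = |⟨+z|-x⟩|² = 1/2.
Joint probability = 4/20 × 1/2 × 1/2 = 0.050.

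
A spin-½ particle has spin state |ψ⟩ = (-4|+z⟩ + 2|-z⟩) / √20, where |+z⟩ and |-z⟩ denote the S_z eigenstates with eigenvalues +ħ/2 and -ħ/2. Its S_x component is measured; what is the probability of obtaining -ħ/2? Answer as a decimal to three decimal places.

|-x⟩ = (|+z⟩ - |-z⟩)/√2, so ⟨-x|ψ⟩ = (-6) / (√2·√20).
P = |-6|² / 40 = 36/40.

0.900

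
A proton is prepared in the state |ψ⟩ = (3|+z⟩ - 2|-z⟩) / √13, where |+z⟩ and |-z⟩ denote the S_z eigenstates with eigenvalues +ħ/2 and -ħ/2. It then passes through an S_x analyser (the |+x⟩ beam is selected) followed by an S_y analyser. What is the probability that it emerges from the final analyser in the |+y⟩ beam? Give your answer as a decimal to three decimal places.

First analyser (S_x): P(|+x⟩) = |⟨+x|ψ⟩|² = 1/26.
After stage 1 the state is |+x⟩; P(|+y⟩) = |⟨+y|+x⟩|² = 1/2.
Joint probability = 1/26 × 1/2 = 0.019.

0.019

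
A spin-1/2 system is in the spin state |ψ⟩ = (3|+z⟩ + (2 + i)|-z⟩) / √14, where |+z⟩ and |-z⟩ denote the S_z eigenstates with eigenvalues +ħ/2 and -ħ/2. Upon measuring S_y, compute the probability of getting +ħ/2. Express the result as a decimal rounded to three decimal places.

0.714

|+y⟩ = (|+z⟩ + i|-z⟩)/√2, so ⟨+y|ψ⟩ = (4 - 2i) / (√2·√14).
P = |4 - 2i|² / 28 = 20/28.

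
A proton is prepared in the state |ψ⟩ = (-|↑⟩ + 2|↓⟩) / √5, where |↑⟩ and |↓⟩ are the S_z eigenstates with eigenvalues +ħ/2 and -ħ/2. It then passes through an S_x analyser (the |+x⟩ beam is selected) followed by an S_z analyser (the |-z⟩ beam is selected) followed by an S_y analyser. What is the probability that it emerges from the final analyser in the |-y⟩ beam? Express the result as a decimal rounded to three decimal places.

0.025

First analyser (S_x): P(|+x⟩) = |⟨+x|ψ⟩|² = 1/10.
After stage 1 the state is |+x⟩; P(|-z⟩) = |⟨-z|+x⟩|² = 1/2.
After stage 2 the state is |-z⟩; P(|-y⟩) = |⟨-y|-z⟩|² = 1/2.
Joint probability = 1/10 × 1/2 × 1/2 = 0.025.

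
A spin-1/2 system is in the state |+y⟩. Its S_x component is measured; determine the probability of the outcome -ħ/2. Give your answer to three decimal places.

0.500

In the S_z basis, |+y⟩ = (|↑⟩ + i|↓⟩)/√2 and |-x⟩ = (|↑⟩ - |↓⟩)/√2.
|⟨-x|+y⟩|² = 1/2.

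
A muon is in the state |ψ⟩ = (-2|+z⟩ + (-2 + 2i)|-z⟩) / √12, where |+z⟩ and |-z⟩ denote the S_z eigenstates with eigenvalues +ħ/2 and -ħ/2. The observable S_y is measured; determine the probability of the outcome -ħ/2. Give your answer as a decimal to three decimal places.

|-y⟩ = (|+z⟩ - i|-z⟩)/√2, so ⟨-y|ψ⟩ = (-4 - 2i) / (√2·√12).
P = |-4 - 2i|² / 24 = 20/24.

0.833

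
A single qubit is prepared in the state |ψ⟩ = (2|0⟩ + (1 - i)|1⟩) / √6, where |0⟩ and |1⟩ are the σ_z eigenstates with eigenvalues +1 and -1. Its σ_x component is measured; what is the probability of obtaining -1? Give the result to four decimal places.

0.1667

|-x⟩ = (|0⟩ - |1⟩)/√2, so ⟨-x|ψ⟩ = (1 + i) / (√2·√6).
P = |1 + i|² / 12 = 2/12.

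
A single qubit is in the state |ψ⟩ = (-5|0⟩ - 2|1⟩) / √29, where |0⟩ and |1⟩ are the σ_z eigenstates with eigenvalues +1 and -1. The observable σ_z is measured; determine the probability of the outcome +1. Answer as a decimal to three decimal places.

The +1 outcome corresponds to |0⟩. Its amplitude in |ψ⟩ is -5/√29.
P = |-5|² / 29 = 25/29.

0.862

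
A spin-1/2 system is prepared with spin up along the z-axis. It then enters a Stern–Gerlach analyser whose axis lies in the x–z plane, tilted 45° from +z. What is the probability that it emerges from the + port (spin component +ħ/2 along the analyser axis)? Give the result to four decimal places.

0.8536

For spin-½, the probability of finding spin-up along an axis at angle θ to the initial spin direction is cos²(θ/2); spin-down is sin²(θ/2).
θ = 45°, so P = cos²(22.5°) ≈ 0.8536.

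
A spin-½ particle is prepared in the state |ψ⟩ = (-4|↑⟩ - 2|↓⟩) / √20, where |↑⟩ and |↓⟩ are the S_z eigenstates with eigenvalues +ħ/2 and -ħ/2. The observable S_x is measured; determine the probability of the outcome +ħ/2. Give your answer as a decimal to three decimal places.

|+x⟩ = (|↑⟩ + |↓⟩)/√2, so ⟨+x|ψ⟩ = (-6) / (√2·√20).
P = |-6|² / 40 = 36/40.

0.900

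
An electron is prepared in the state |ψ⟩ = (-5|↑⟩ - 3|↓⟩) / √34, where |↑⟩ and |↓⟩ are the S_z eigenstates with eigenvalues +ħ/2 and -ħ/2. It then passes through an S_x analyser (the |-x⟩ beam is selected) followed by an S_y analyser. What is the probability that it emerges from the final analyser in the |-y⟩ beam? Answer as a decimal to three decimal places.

First analyser (S_x): P(|-x⟩) = |⟨-x|ψ⟩|² = 4/68.
After stage 1 the state is |-x⟩; P(|-y⟩) = |⟨-y|-x⟩|² = 1/2.
Joint probability = 4/68 × 1/2 = 0.029.

0.029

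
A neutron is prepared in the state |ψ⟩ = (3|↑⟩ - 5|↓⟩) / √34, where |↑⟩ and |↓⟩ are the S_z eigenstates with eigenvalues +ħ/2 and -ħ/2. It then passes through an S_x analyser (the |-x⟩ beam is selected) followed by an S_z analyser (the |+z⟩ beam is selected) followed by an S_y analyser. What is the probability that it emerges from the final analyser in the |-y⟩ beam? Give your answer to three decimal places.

First analyser (S_x): P(|-x⟩) = |⟨-x|ψ⟩|² = 64/68.
After stage 1 the state is |-x⟩; P(|+z⟩) = |⟨+z|-x⟩|² = 1/2.
After stage 2 the state is |+z⟩; P(|-y⟩) = |⟨-y|+z⟩|² = 1/2.
Joint probability = 64/68 × 1/2 × 1/2 = 0.235.

0.235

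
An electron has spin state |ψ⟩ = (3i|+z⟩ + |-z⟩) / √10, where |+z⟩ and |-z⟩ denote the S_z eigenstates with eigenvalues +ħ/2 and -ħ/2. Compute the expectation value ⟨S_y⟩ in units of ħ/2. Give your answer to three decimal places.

⟨σ_y⟩ = 2 Im(a* b)/(|a|²+|b|²) with a = 3i, b = 1.
a* b = -3i, so ⟨σ_y⟩ = -6/10.
⟨S_y⟩ = (ħ/2)·⟨σ_y⟩.

-0.600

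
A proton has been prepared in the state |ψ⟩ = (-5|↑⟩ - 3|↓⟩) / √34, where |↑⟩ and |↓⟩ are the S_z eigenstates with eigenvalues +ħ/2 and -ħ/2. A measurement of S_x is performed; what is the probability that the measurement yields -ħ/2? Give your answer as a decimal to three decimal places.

|-x⟩ = (|↑⟩ - |↓⟩)/√2, so ⟨-x|ψ⟩ = (-2) / (√2·√34).
P = |-2|² / 68 = 4/68.

0.059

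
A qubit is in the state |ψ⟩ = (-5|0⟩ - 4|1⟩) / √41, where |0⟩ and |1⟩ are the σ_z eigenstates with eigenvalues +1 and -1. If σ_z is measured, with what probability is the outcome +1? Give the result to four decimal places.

The +1 outcome corresponds to |0⟩. Its amplitude in |ψ⟩ is -5/√41.
P = |-5|² / 41 = 25/41.

0.6098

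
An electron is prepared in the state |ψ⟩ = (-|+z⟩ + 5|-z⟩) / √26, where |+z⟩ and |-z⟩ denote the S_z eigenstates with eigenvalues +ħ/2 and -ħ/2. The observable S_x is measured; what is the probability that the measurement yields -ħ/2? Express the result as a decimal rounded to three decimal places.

0.692

|-x⟩ = (|+z⟩ - |-z⟩)/√2, so ⟨-x|ψ⟩ = (-6) / (√2·√26).
P = |-6|² / 52 = 36/52.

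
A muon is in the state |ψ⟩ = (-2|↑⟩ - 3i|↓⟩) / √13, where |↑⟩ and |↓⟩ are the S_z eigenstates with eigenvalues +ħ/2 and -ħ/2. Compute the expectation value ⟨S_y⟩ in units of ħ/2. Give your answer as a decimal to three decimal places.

⟨σ_y⟩ = 2 Im(a* b)/(|a|²+|b|²) with a = -2, b = -3i.
a* b = 6i, so ⟨σ_y⟩ = 12/13.
⟨S_y⟩ = (ħ/2)·⟨σ_y⟩.

0.923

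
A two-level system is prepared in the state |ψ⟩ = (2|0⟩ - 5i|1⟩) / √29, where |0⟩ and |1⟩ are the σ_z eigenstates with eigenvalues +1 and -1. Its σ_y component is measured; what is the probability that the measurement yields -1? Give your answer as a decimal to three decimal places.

|-y⟩ = (|0⟩ - i|1⟩)/√2, so ⟨-y|ψ⟩ = (7) / (√2·√29).
P = |7|² / 58 = 49/58.

0.845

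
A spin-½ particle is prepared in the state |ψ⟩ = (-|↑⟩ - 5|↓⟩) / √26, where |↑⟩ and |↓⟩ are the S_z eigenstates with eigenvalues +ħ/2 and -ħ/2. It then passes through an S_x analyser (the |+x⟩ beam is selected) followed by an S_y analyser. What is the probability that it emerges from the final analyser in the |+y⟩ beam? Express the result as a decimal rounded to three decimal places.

0.346

First analyser (S_x): P(|+x⟩) = |⟨+x|ψ⟩|² = 36/52.
After stage 1 the state is |+x⟩; P(|+y⟩) = |⟨+y|+x⟩|² = 1/2.
Joint probability = 36/52 × 1/2 = 0.346.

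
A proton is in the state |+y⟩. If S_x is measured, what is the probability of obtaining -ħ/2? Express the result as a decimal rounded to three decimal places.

In the S_z basis, |+y⟩ = (|+z⟩ + i|-z⟩)/√2 and |-x⟩ = (|+z⟩ - |-z⟩)/√2.
|⟨-x|+y⟩|² = 1/2.

0.500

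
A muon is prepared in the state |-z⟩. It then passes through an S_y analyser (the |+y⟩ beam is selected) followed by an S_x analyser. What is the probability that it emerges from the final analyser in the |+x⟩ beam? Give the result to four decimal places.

First analyser (S_y): from |-z⟩, P(|+y⟩) = 1/2.
After stage 1 the state is |+y⟩; P(|+x⟩) = |⟨+x|+y⟩|² = 1/2.
Joint probability = 1/2 × 1/2 = 0.2500.

0.2500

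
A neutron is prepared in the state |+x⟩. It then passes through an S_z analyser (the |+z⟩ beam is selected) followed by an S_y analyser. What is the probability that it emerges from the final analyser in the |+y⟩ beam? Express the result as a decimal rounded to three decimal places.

First analyser (S_z): from |+x⟩, P(|+z⟩) = 1/2.
After stage 1 the state is |+z⟩; P(|+y⟩) = |⟨+y|+z⟩|² = 1/2.
Joint probability = 1/2 × 1/2 = 0.250.

0.250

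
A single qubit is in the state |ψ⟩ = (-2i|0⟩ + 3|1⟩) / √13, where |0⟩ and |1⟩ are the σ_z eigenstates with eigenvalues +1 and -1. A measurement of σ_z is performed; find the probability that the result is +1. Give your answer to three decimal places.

0.308

The +1 outcome corresponds to |0⟩. Its amplitude in |ψ⟩ is -2i/√13.
P = |-2i|² / 13 = 4/13.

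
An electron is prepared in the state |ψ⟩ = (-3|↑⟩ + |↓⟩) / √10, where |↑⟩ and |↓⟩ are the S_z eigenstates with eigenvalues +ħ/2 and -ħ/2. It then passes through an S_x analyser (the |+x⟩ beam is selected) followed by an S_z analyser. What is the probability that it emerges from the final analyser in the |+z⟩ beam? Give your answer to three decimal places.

0.100

First analyser (S_x): P(|+x⟩) = |⟨+x|ψ⟩|² = 4/20.
After stage 1 the state is |+x⟩; P(|+z⟩) = |⟨+z|+x⟩|² = 1/2.
Joint probability = 4/20 × 1/2 = 0.100.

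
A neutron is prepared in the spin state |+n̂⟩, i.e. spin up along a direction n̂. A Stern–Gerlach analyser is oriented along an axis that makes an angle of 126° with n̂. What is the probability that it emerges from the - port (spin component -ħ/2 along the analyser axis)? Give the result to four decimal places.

For spin-½, the probability of finding spin-up along an axis at angle θ to the initial spin direction is cos²(θ/2); spin-down is sin²(θ/2).
θ = 126°, so P = sin²(63°) ≈ 0.7939.

0.7939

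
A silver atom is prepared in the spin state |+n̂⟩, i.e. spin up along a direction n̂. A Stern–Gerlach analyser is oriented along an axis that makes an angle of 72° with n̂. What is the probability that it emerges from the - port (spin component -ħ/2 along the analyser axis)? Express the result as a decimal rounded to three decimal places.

For spin-½, the probability of finding spin-up along an axis at angle θ to the initial spin direction is cos²(θ/2); spin-down is sin²(θ/2).
θ = 72°, so P = sin²(36°) ≈ 0.345.

0.345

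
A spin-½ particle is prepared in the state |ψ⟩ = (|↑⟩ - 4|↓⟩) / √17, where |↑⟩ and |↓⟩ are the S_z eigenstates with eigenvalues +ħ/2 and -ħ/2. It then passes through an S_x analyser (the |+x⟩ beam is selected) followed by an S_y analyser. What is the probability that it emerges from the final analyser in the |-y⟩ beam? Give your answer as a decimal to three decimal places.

0.132

First analyser (S_x): P(|+x⟩) = |⟨+x|ψ⟩|² = 9/34.
After stage 1 the state is |+x⟩; P(|-y⟩) = |⟨-y|+x⟩|² = 1/2.
Joint probability = 9/34 × 1/2 = 0.132.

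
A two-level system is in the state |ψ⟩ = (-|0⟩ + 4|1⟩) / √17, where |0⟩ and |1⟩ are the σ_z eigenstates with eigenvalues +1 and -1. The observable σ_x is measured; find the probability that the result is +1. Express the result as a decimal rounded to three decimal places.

|+x⟩ = (|0⟩ + |1⟩)/√2, so ⟨+x|ψ⟩ = (3) / (√2·√17).
P = |3|² / 34 = 9/34.

0.265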